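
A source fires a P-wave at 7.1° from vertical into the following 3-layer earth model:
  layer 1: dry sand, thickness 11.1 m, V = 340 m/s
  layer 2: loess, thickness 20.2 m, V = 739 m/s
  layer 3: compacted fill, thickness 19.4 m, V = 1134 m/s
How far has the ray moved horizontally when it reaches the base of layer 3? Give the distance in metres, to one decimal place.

15.8 m

p = sin θ₁/V₁ = sin 7.1°/340 = 3.6353e-04 s/m is conserved through the stack.
Layer 1: θ = 7.10°; offset = 11.1·tan 7.10° = 1.383 m.
Layer 2: sin θ = p·739 = 0.2687 → θ = 15.58°; offset = 20.2·tan 15.58° = 5.634 m.
Layer 3: sin θ = p·1134 = 0.4122 → θ = 24.35°; offset = 19.4·tan 24.35° = 8.778 m.
Total horizontal offset = 15.795 m.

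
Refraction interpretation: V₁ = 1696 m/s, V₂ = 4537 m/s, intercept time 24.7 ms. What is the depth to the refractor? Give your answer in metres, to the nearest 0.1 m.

h = tᵢ·V₁·V₂ / (2·√(V₂²−V₁²)).
√(V₂²−V₁²) = √(4537² − 1696²) = 4208.1 m/s.
h = 0.0247 s × 1696 × 4537 / (2 × 4208.1) = 22.58 m.

22.6 m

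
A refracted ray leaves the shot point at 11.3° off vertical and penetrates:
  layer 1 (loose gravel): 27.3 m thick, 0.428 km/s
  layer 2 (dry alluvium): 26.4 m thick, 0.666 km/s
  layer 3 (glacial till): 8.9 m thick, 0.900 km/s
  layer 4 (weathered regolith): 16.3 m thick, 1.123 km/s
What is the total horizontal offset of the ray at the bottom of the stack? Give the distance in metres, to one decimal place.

Apply Snell's law at each interface; in layer i the horizontal offset is hᵢ·tan θᵢ.
Layer 1: θ = 11.30°; offset = 27.3·tan 11.30° = 5.455 m.
Layer 2: sin θ = 0.666·sin 11.3°/0.428 = 0.3049, θ = 17.75°; offset = 26.4·tan 17.75° = 8.452 m.
Layer 3: sin θ = 0.900·sin 11.3°/0.428 = 0.4120, θ = 24.33°; offset = 8.9·tan 24.33° = 4.025 m.
Layer 4: sin θ = 1.123·sin 11.3°/0.428 = 0.5141, θ = 30.94°; offset = 16.3·tan 30.94° = 9.771 m.
Summing the layer offsets gives 27.702 m.

27.7 m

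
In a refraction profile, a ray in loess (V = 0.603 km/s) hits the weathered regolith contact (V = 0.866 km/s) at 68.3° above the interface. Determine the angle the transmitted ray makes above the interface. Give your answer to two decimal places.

Convert to the normal: θ₁ = 90° − 68.3° = 21.7°.
Snell's law: sin θ₂ = (V₂/V₁)·sin θ₁ = (0.866/0.603)·sin 21.7° = 0.5310.
θ₂ = sin⁻¹(0.5310) = 32.07° (from vertical).
From the interface: 90° − 32.07° = 57.93°.

57.93°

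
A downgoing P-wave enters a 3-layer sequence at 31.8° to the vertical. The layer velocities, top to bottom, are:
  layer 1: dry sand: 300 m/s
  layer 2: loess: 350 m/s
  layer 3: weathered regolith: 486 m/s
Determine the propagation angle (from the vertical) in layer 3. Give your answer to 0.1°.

Snell's law across each interface conserves sin θ / V, so sin θ_3 = V_3·sin θ₁/V₁.
sin θ_3 = 486 × sin 31.8° / 300 = 0.8537.
θ_3 = 58.61° from the vertical.

58.6°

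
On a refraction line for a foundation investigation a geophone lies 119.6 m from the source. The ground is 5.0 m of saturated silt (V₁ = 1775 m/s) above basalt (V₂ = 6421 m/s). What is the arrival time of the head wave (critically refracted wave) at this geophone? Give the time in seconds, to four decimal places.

0.0240 s

θ_c = arcsin(V₁/V₂) = arcsin(1775/6421) = 16.05°, cos θ_c = 0.9610.
Intercept time tᵢ = 2h cos θ_c / V₁ = 2·5.0·0.9610/1775 = 0.00541 s.
t = x/V₂ + tᵢ = 119.6/6421 + 0.00541 = 0.02404 s.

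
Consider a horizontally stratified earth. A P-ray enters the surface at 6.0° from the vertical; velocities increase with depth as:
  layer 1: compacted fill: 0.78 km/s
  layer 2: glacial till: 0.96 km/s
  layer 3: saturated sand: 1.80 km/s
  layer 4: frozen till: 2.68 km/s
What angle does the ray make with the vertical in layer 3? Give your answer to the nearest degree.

Ray parameter p = sin 6.0° / 0.78 = 1.3401e-01 s/km.
sin θ_3 = p·V_3 = 1.3401e-01 × 1.80 = 0.2412.
θ_3 = arcsin 0.2412 = 13.96°.

14°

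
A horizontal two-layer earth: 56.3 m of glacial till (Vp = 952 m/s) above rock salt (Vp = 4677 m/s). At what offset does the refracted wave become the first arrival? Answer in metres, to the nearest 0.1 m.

138.4 m

θ_c = arcsin(952/4677) = 11.74°, so cos θ_c = 0.9791 and tᵢ = 2h cos θ_c/V₁ = 0.1158 s.
At crossover x/V₁ = x/V₂ + tᵢ ⇒ x = tᵢ/(1/V₁ − 1/V₂) = 0.11580/(1.0504e-03 − 2.1381e-04) = 138.42 m.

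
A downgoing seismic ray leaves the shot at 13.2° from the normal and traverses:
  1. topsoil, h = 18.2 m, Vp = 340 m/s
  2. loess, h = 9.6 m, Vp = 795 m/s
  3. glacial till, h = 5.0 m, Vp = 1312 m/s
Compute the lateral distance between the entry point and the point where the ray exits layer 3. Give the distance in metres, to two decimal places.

p = sin θ₁/V₁ = sin 13.2°/340 = 6.7162e-04 s/m is conserved through the stack.
Layer 1: θ = 13.20°; offset = 18.2·tan 13.20° = 4.2688 m.
Layer 2: sin θ = p·795 = 0.5339 → θ = 32.27°; offset = 9.6·tan 32.27° = 6.0623 m.
Layer 3: sin θ = p·1312 = 0.8812 → θ = 61.78°; offset = 5.0·tan 61.78° = 9.3184 m.
Summing the layer offsets gives 19.6495 m.

19.65 m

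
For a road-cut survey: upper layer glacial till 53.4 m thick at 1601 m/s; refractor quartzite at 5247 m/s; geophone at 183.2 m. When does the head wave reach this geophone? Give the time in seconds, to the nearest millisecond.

0.098 s

t = x/V₂ + 2h·√(V₂²−V₁²)/(V₁V₂).
√(V₂²−V₁²) = √(5247²−1601²) = 4996.8 m/s; delay term = 2·53.4·4996.8/(1601·5247) = 0.06353 s.
t = 183.2/5247 + 0.06353 = 0.09844 s.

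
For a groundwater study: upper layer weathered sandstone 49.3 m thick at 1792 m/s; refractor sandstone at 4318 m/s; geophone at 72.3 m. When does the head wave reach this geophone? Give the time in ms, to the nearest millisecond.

67 ms

θ_c = arcsin(V₁/V₂) = arcsin(1792/4318) = 24.52°, cos θ_c = 0.9098.
Intercept time tᵢ = 2h cos θ_c / V₁ = 2·49.3·0.9098/1792 = 0.05006 s.
t = x/V₂ + tᵢ = 72.3/4318 + 0.05006 = 0.06680 s.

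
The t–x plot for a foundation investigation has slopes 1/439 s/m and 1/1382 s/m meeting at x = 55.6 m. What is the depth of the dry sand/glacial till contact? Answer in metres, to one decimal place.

x_cross = 2h·√((V₂+V₁)/(V₂−V₁)) → h = x_cross / (2·√((V₂+V₁)/(V₂−V₁))).
√((V₂+V₁)/(V₂−V₁)) = √((1382+439)/(1382−439)) = 1.3896.
h = 55.6 / (2·1.3896) = 20.01 m.

20.0 m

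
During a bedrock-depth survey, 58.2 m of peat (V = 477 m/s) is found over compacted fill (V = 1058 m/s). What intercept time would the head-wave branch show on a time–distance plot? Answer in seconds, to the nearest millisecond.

θ_c = arcsin(V₁/V₂) = arcsin(477/1058) = 26.80°; cos θ_c = 0.8926.
tᵢ = 2h·cos θ_c / V₁ = 2·58.2·0.8926 / 477 = 0.21782 s.

0.218 s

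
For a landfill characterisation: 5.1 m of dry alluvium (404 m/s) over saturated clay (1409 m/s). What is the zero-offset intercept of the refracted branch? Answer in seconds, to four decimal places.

0.0242 s

tᵢ = 2h·√(V₂²−V₁²)/(V₁V₂).
√(V₂²−V₁²) = √(1409²−404²) = 1349.8 m/s.
tᵢ = 2·5.1·1349.8/(404·1409) = 0.02419 s.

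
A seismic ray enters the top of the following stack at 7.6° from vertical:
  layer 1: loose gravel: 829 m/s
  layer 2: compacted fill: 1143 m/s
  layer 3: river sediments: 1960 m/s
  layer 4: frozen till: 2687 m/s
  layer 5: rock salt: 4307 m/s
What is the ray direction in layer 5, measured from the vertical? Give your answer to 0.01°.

43.40°

Ray parameter p = sin 7.6° / 829 = 1.5954e-04 s/m.
sin θ_5 = p·V_5 = 1.5954e-04 × 4307 = 0.6871.
θ_5 = arcsin 0.6871 = 43.40°.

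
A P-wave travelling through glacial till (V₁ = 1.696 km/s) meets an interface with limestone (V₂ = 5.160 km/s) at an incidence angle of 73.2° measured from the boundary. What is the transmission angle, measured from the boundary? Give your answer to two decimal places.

Angle from the normal: 90° − 73.2° = 16.8°.
sin θ₁/V₁ = sin θ₂/V₂ ⇒ sin θ₂ = 5.160·sin 16.8°/1.696 = 5.160·0.2890/1.696 = 0.8794.
θ₂ = arcsin 0.8794 = 61.57° from the normal.
From the interface: 90° − 61.57° = 28.43°.

28.43°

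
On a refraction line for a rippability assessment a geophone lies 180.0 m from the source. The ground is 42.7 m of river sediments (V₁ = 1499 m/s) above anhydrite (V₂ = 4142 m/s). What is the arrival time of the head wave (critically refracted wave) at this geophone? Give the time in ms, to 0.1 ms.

96.6 ms

θ_c = arcsin(V₁/V₂) = arcsin(1499/4142) = 21.22°, cos θ_c = 0.9322.
Intercept time tᵢ = 2h cos θ_c / V₁ = 2·42.7·0.9322/1499 = 0.05311 s.
t = x/V₂ + tᵢ = 180.0/4142 + 0.05311 = 0.09657 s.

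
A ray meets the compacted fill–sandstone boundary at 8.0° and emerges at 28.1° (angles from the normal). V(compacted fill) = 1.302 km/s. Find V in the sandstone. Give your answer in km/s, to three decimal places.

Snell's law: sin 8.0°/V₁ = sin 28.1°/V₂.
V₂ = V₁·sin 28.1°/sin 8.0° = 1.302 × 3.3844 = 4.406 km/s.

4.406 km/s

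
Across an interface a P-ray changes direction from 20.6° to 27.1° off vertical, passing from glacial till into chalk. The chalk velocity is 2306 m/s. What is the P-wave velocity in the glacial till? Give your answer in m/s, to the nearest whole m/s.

Snell's law: sin 20.6°/V₁ = sin 27.1°/V₂.
V₁ = V₂·sin 20.6°/sin 27.1° = 2306 × 0.7724 = 1781.05 m/s.

1781 m/s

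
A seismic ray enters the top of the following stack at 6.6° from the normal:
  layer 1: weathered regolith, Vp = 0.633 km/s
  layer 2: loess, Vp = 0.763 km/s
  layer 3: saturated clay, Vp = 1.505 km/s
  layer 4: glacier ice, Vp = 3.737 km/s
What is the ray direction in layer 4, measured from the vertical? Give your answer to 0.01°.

42.73°

Snell's law across each interface conserves sin θ / V, so sin θ_4 = V_4·sin θ₁/V₁.
sin θ_4 = 3.737 × sin 6.6° / 0.633 = 0.6785.
θ_4 = arcsin 0.6785 = 42.73°.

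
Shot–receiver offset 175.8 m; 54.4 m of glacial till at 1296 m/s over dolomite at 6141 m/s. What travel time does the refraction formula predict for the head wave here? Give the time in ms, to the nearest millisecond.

t = x/V₂ + 2h·√(V₂²−V₁²)/(V₁V₂).
√(V₂²−V₁²) = √(6141²−1296²) = 6002.7 m/s; delay term = 2·54.4·6002.7/(1296·6141) = 0.08206 s.
t = 175.8/6141 + 0.08206 = 0.11069 s.

111 ms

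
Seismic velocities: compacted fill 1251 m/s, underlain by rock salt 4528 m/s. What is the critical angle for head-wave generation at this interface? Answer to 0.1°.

At critical incidence the refracted ray runs along the interface (θ₂ = 90°), so sin θ_c = V₁/V₂.
θ_c = arcsin(1251/4528) = arcsin 0.2763 = 16.04°.

16.0°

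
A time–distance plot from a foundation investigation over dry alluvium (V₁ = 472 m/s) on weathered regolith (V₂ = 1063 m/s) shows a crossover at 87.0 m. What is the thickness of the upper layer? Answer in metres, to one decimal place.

27.0 m

h = (x_cross/2)·√((V₂−V₁)/(V₂+V₁)).
(V₂−V₁)/(V₂+V₁) = (1063−472)/(1063+472) = 0.3850; √ = 0.6205.
h = (87.0/2)·0.6205 = 26.99 m.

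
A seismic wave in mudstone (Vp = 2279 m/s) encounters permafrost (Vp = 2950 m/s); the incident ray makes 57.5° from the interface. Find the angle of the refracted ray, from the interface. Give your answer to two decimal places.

45.93°

Convert to the normal: θ₁ = 90° − 57.5° = 32.5°.
Snell's law: sin θ₂ = (V₂/V₁)·sin θ₁ = (2950/2279)·sin 32.5° = 0.6955.
θ₂ = arcsin 0.6955 = 44.07° from the normal.
From the interface: 90° − 44.07° = 45.93°.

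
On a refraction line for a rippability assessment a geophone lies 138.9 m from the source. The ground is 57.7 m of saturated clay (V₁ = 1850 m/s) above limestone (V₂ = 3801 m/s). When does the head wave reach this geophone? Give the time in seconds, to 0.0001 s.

θ_c = arcsin(V₁/V₂) = arcsin(1850/3801) = 29.12°, cos θ_c = 0.8736.
Intercept time tᵢ = 2h cos θ_c / V₁ = 2·57.7·0.8736/1850 = 0.05449 s.
t = x/V₂ + tᵢ = 138.9/3801 + 0.05449 = 0.09103 s.

0.0910 s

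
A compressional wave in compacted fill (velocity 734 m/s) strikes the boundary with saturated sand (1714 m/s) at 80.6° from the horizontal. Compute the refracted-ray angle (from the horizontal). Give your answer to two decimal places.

67.58°

Angle from the normal: 90° − 80.6° = 9.4°.
Snell's law: sin θ₂ = (V₂/V₁)·sin θ₁ = (1714/734)·sin 9.4° = 0.3814.
θ₂ = sin⁻¹(0.3814) = 22.42° (from vertical).
From the interface: 90° − 22.42° = 67.58°.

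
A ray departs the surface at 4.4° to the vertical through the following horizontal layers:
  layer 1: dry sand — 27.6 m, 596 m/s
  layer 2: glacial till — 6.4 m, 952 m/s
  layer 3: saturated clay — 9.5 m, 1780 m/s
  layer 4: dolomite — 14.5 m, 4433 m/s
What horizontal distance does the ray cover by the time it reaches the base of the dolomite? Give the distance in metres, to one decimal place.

Ray parameter p = sin 4.4° / 596 m/s = 1.2872e-04 s/m.
Layer 1: θ = 4.40°; offset = 27.6·tan 4.40° = 2.124 m.
Layer 2: sin θ = p·952 = 0.1225 → θ = 7.04°; offset = 6.4·tan 7.04° = 0.790 m.
Layer 3: sin θ = p·1780 = 0.2291 → θ = 13.25°; offset = 9.5·tan 13.25° = 2.236 m.
Layer 4: sin θ = p·4433 = 0.5706 → θ = 34.79°; offset = 14.5·tan 34.79° = 10.076 m.
Total horizontal offset = 15.226 m.

15.2 m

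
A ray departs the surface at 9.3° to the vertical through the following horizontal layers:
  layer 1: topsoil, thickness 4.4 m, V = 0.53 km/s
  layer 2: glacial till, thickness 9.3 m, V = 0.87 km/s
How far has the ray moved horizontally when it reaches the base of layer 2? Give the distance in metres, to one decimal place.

3.3 m

Apply Snell's law at each interface; in layer i the horizontal offset is hᵢ·tan θᵢ.
Layer 1: θ = 9.30°; offset = 4.4·tan 9.30° = 0.721 m.
Layer 2: sin θ = 0.87·sin 9.3°/0.53 = 0.2653, θ = 15.38°; offset = 9.3·tan 15.38° = 2.559 m.
Σ offsets = 3.279 m.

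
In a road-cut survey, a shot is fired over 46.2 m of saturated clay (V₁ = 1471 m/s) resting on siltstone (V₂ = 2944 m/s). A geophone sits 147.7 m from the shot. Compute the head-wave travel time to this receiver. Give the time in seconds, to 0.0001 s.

t = x/V₂ + 2h·√(V₂²−V₁²)/(V₁V₂).
√(V₂²−V₁²) = √(2944²−1471²) = 2550.2 m/s; delay term = 2·46.2·2550.2/(1471·2944) = 0.05441 s.
t = 147.7/2944 + 0.05441 = 0.10458 s.

0.1046 s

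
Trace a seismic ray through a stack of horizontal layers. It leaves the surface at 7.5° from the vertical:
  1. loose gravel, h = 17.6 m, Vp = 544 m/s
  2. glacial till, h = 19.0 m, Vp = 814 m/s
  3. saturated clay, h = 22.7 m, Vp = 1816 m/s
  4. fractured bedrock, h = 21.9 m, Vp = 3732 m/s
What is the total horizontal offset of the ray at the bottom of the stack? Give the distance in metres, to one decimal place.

Ray parameter p = sin 7.5° / 544 m/s = 2.3994e-04 s/m.
Layer 1: θ = 7.50°; offset = 17.6·tan 7.50° = 2.317 m.
Layer 2: sin θ = p·814 = 0.1953 → θ = 11.26°; offset = 19.0·tan 11.26° = 3.784 m.
Layer 3: sin θ = p·1816 = 0.4357 → θ = 25.83°; offset = 22.7·tan 25.83° = 10.989 m.
Layer 4: sin θ = p·3732 = 0.8954 → θ = 63.57°; offset = 21.9·tan 63.57° = 44.052 m.
Total horizontal offset = 61.142 m.

61.1 m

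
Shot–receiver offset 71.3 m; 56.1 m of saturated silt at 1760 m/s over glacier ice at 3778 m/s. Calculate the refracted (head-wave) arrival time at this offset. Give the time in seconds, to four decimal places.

0.0753 s

t = x/V₂ + 2h·√(V₂²−V₁²)/(V₁V₂).
√(V₂²−V₁²) = √(3778²−1760²) = 3343.0 m/s; delay term = 2·56.1·3343.0/(1760·3778) = 0.05641 s.
t = 71.3/3778 + 0.05641 = 0.07528 s.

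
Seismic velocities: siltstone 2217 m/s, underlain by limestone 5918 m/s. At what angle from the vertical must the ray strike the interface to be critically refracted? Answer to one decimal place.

Critical incidence: sin θ_c = V₁/V₂ = 2217/5918 = 0.3746.
θ_c = arcsin 0.3746 = 22.00°.

22.0°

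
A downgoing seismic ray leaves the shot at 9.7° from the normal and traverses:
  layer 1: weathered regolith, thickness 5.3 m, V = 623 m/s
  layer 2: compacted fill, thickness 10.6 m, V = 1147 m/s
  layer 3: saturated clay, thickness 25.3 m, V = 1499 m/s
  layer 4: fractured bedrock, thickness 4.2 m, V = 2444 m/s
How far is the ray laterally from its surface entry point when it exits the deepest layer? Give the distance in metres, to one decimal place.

Ray parameter p = sin 9.7° / 623 m/s = 2.7045e-04 s/m.
Layer 1: θ = 9.70°; offset = 5.3·tan 9.70° = 0.906 m.
Layer 2: sin θ = p·1147 = 0.3102 → θ = 18.07°; offset = 10.6·tan 18.07° = 3.459 m.
Layer 3: sin θ = p·1499 = 0.4054 → θ = 23.92°; offset = 25.3·tan 23.92° = 11.220 m.
Layer 4: sin θ = p·2444 = 0.6610 → θ = 41.37°; offset = 4.2·tan 41.37° = 3.699 m.
Summing the layer offsets gives 19.284 m.

19.3 m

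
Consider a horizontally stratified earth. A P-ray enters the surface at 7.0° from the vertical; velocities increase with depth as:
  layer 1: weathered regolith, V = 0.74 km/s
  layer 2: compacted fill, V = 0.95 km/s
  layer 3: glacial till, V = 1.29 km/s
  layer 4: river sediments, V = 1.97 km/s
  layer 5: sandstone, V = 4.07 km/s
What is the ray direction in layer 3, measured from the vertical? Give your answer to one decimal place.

Ray parameter p = sin 7.0° / 0.74 = 1.6469e-01 s/km.
sin θ_3 = p·V_3 = 1.6469e-01 × 1.29 = 0.2124.
θ_3 = 12.27° from the vertical.

12.3°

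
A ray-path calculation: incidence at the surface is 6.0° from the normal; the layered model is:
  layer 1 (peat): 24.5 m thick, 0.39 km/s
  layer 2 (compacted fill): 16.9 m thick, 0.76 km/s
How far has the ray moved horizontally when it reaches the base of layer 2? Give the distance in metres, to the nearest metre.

6 m

p = sin θ₁/V₁ = sin 6.0°/0.39 = 2.6802e-01 s/km is conserved through the stack.
Layer 1: θ = 6.00°; offset = 24.5·tan 6.00° = 2.575 m.
Layer 2: sin θ = p·0.76 = 0.2037 → θ = 11.75°; offset = 16.9·tan 11.75° = 3.516 m.
Σ offsets = 6.091 m.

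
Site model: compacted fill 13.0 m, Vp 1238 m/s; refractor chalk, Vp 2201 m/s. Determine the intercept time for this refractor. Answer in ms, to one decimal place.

17.4 ms

θ_c = arcsin(V₁/V₂) = arcsin(1238/2201) = 34.23°; cos θ_c = 0.8268.
tᵢ = 2h·cos θ_c / V₁ = 2·13.0·0.8268 / 1238 = 0.01736 s.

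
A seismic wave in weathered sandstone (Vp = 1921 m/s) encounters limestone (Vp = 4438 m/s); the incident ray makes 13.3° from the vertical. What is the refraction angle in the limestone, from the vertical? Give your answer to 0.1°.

sin θ₁/V₁ = sin θ₂/V₂ ⇒ sin θ₂ = 4438·sin 13.3°/1921 = 4438·0.2300/1921 = 0.5315.
θ₂ = arcsin 0.5315 = 32.11° from the normal.

32.1°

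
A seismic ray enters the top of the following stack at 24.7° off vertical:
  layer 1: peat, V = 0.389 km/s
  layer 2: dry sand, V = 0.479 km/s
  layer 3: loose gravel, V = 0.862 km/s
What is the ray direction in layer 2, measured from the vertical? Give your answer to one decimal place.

31.0°

Ray parameter p = sin 24.7° / 0.389 = 1.0742e+00 s/km.
sin θ_2 = p·V_2 = 1.0742e+00 × 0.479 = 0.5145.
θ_2 = 30.97° from the vertical.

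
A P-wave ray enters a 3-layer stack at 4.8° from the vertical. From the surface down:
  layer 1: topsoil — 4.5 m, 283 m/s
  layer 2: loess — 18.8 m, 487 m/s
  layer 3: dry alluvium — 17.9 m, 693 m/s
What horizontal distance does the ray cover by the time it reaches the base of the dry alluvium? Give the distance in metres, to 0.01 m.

p = sin θ₁/V₁ = sin 4.8°/283 = 2.9568e-04 s/m is conserved through the stack.
Layer 1: θ = 4.80°; offset = 4.5·tan 4.80° = 0.3779 m.
Layer 2: sin θ = p·487 = 0.1440 → θ = 8.28°; offset = 18.8·tan 8.28° = 2.7357 m.
Layer 3: sin θ = p·693 = 0.2049 → θ = 11.82°; offset = 17.9·tan 11.82° = 3.7474 m.
Summing the layer offsets gives 6.8609 m.

6.86 m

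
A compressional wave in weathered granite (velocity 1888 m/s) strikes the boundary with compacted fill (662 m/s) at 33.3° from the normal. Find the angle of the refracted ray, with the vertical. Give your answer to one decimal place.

Snell's law: sin θ₂ = (V₂/V₁)·sin θ₁ = (662/1888)·sin 33.3° = 0.1925.
θ₂ = arcsin 0.1925 = 11.10° from the normal.

11.1°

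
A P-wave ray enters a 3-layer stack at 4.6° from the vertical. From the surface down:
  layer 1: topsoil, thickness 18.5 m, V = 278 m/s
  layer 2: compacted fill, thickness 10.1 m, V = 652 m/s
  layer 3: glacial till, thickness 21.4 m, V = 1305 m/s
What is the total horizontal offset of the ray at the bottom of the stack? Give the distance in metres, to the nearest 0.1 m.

Apply Snell's law at each interface; in layer i the horizontal offset is hᵢ·tan θᵢ.
Layer 1: θ = 4.60°; offset = 18.5·tan 4.60° = 1.488 m.
Layer 2: sin θ = 652·sin 4.6°/278 = 0.1881, θ = 10.84°; offset = 10.1·tan 10.84° = 1.934 m.
Layer 3: sin θ = 1305·sin 4.6°/278 = 0.3765, θ = 22.12°; offset = 21.4·tan 22.12° = 8.696 m.
Σ offsets = 12.119 m.

12.1 m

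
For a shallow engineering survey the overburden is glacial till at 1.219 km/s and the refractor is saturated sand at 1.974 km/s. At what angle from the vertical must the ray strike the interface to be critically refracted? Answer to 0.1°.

38.1°

At critical incidence the refracted ray runs along the interface (θ₂ = 90°), so sin θ_c = V₁/V₂.
θ_c = arcsin(1.219/1.974) = arcsin 0.6175 = 38.14°.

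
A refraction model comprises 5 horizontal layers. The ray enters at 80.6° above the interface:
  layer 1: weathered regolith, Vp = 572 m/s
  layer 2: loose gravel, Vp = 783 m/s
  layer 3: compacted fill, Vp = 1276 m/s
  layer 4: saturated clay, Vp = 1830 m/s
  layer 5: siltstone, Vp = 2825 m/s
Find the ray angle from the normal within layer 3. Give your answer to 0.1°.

From the normal: θ₁ = 90° − 80.6° = 9.4°.
Snell's law across each interface conserves sin θ / V, so sin θ_3 = V_3·sin θ₁/V₁.
sin θ_3 = 1276 × sin 9.4° / 572 = 0.3643.
θ_3 = arcsin 0.3643 = 21.37°.

21.4°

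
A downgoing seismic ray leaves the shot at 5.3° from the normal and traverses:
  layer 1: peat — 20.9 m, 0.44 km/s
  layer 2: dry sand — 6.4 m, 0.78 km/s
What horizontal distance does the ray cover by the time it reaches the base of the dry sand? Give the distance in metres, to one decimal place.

Apply Snell's law at each interface; in layer i the horizontal offset is hᵢ·tan θᵢ.
Layer 1: θ = 5.30°; offset = 20.9·tan 5.30° = 1.939 m.
Layer 2: sin θ = 0.78·sin 5.3°/0.44 = 0.1637, θ = 9.42°; offset = 6.4·tan 9.42° = 1.062 m.
Summing the layer offsets gives 3.001 m.

3.0 m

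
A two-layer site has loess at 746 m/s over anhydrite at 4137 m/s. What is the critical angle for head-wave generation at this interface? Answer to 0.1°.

10.4°

Critical incidence: sin θ_c = V₁/V₂ = 746/4137 = 0.1803.
θ_c = arcsin 0.1803 = 10.39°.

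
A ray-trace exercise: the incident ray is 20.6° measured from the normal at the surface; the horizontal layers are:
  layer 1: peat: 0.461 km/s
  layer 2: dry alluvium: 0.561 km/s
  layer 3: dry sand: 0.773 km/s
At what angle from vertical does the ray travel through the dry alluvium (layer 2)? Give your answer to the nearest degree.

Snell's law across each interface conserves sin θ / V, so sin θ_2 = V_2·sin θ₁/V₁.
sin θ_2 = 0.561 × sin 20.6° / 0.461 = 0.4282.
θ_2 = 25.35° from the vertical.

25°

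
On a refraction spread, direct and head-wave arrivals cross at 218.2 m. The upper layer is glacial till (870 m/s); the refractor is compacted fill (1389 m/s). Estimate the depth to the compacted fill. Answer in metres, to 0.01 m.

52.29 m

h = (x_cross/2)·√((V₂−V₁)/(V₂+V₁)).
(V₂−V₁)/(V₂+V₁) = (1389−870)/(1389+870) = 0.2297; √ = 0.4793.
h = (218.2/2)·0.4793 = 52.29 m.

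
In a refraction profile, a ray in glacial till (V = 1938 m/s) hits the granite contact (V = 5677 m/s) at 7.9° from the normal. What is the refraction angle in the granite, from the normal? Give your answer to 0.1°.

sin θ₁/V₁ = sin θ₂/V₂ ⇒ sin θ₂ = 5677·sin 7.9°/1938 = 5677·0.1374/1938 = 0.4026.
θ₂ = sin⁻¹(0.4026) = 23.74° (from vertical).

23.7°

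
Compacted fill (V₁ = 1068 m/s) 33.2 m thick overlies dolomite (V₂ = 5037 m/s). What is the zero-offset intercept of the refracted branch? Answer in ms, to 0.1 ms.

tᵢ = 2h·√(V₂²−V₁²)/(V₁V₂).
√(V₂²−V₁²) = √(5037²−1068²) = 4922.5 m/s.
tᵢ = 2·33.2·4922.5/(1068·5037) = 0.06076 s.

60.8 ms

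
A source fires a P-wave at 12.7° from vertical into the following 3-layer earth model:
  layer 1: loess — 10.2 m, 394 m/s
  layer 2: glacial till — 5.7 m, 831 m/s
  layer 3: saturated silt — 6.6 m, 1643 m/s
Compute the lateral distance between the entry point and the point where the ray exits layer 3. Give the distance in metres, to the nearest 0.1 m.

20.4 m

Ray parameter p = sin 12.7° / 394 m/s = 5.5799e-04 s/m.
Layer 1: θ = 12.70°; offset = 10.2·tan 12.70° = 2.299 m.
Layer 2: sin θ = p·831 = 0.4637 → θ = 27.63°; offset = 5.7·tan 27.63° = 2.983 m.
Layer 3: sin θ = p·1643 = 0.9168 → θ = 66.46°; offset = 6.6·tan 66.46° = 15.149 m.
Total horizontal offset = 20.431 m.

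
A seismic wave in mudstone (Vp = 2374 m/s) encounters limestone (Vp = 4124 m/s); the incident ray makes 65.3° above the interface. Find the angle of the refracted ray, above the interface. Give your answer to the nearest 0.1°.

Convert to the normal: θ₁ = 90° − 65.3° = 24.7°.
Snell's law: sin θ₂ = (V₂/V₁)·sin θ₁ = (4124/2374)·sin 24.7° = 0.7259.
θ₂ = sin⁻¹(0.7259) = 46.54° (from vertical).
From the interface: 90° − 46.54° = 43.46°.

43.5°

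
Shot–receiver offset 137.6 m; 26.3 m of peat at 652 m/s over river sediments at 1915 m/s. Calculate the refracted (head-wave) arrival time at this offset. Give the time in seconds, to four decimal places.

t = x/V₂ + 2h·√(V₂²−V₁²)/(V₁V₂).
√(V₂²−V₁²) = √(1915²−652²) = 1800.6 m/s; delay term = 2·26.3·1800.6/(652·1915) = 0.07585 s.
t = 137.6/1915 + 0.07585 = 0.14771 s.

0.1477 s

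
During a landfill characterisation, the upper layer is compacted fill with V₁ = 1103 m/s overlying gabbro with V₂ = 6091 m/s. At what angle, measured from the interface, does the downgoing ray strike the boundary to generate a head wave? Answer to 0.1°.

79.6°

At critical incidence the refracted ray runs along the interface (θ₂ = 90°), so sin θ_c = V₁/V₂.
θ_c = arcsin(1103/6091) = arcsin 0.1811 = 10.43°.
Measured from the interface: 90° − 10.43° = 79.57°.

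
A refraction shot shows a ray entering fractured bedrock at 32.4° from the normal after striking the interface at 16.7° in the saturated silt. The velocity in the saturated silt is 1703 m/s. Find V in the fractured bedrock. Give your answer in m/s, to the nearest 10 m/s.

3180 m/s

Snell's law: sin 16.7°/V₁ = sin 32.4°/V₂.
V₂ = V₁·sin 32.4°/sin 16.7° = 1703 × 1.8647 = 3175.50 m/s.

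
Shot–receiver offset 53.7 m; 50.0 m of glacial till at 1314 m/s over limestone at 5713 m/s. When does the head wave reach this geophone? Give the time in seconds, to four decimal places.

t = x/V₂ + 2h·√(V₂²−V₁²)/(V₁V₂).
√(V₂²−V₁²) = √(5713²−1314²) = 5559.8 m/s; delay term = 2·50.0·5559.8/(1314·5713) = 0.07406 s.
t = 53.7/5713 + 0.07406 = 0.08346 s.

0.0835 s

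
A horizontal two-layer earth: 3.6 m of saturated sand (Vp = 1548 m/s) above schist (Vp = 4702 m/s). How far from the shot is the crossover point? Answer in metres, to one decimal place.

10.1 m

θ_c = arcsin(1548/4702) = 19.22°, so cos θ_c = 0.9443 and tᵢ = 2h cos θ_c/V₁ = 0.0044 s.
At crossover x/V₁ = x/V₂ + tᵢ ⇒ x = tᵢ/(1/V₁ − 1/V₂) = 0.00439/(6.4599e-04 − 2.1268e-04) = 10.14 m.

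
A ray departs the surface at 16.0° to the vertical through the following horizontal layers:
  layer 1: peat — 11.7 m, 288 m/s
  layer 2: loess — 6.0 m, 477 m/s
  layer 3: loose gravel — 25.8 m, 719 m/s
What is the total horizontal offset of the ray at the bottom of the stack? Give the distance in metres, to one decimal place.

30.9 m

Apply Snell's law at each interface; in layer i the horizontal offset is hᵢ·tan θᵢ.
Layer 1: θ = 16.00°; offset = 11.7·tan 16.00° = 3.355 m.
Layer 2: sin θ = 477·sin 16.0°/288 = 0.4565, θ = 27.16°; offset = 6.0·tan 27.16° = 3.079 m.
Layer 3: sin θ = 719·sin 16.0°/288 = 0.6881, θ = 43.48°; offset = 25.8·tan 43.48° = 24.469 m.
Total horizontal offset = 30.902 m.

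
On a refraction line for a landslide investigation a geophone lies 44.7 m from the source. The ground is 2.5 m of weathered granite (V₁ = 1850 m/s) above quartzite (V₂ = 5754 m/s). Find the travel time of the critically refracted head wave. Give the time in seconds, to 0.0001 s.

0.0103 s

t = x/V₂ + 2h·√(V₂²−V₁²)/(V₁V₂).
√(V₂²−V₁²) = √(5754²−1850²) = 5448.5 m/s; delay term = 2·2.5·5448.5/(1850·5754) = 0.00256 s.
t = 44.7/5754 + 0.00256 = 0.01033 s.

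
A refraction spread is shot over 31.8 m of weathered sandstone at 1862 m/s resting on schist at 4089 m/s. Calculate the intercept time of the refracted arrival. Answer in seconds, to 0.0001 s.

0.0304 s

tᵢ = 2h·√(V₂²−V₁²)/(V₁V₂).
√(V₂²−V₁²) = √(4089²−1862²) = 3640.5 m/s.
tᵢ = 2·31.8·3640.5/(1862·4089) = 0.03041 s.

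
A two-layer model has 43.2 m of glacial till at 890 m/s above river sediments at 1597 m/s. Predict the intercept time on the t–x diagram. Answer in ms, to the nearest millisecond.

θ_c = arcsin(V₁/V₂) = arcsin(890/1597) = 33.87°; cos θ_c = 0.8303.
tᵢ = 2h·cos θ_c / V₁ = 2·43.2·0.8303 / 890 = 0.08061 s.

81 ms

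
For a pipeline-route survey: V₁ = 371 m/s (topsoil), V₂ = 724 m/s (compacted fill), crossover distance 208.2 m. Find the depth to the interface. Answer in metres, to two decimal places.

59.11 m

h = (x_cross/2)·√((V₂−V₁)/(V₂+V₁)).
(V₂−V₁)/(V₂+V₁) = (724−371)/(724+371) = 0.3224; √ = 0.5678.
h = (208.2/2)·0.5678 = 59.11 m.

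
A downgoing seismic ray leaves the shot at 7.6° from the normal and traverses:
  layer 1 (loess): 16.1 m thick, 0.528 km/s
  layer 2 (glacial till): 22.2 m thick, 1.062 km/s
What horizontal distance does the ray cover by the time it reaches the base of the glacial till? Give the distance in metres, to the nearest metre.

8 m

Apply Snell's law at each interface; in layer i the horizontal offset is hᵢ·tan θᵢ.
Layer 1: θ = 7.60°; offset = 16.1·tan 7.60° = 2.148 m.
Layer 2: sin θ = 1.062·sin 7.6°/0.528 = 0.2660, θ = 15.43°; offset = 22.2·tan 15.43° = 6.126 m.
Σ offsets = 8.274 m.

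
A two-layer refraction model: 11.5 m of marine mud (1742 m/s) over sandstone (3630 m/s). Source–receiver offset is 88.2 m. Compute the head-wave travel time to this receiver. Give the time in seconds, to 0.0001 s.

θ_c = arcsin(V₁/V₂) = arcsin(1742/3630) = 28.68°, cos θ_c = 0.8773.
Intercept time tᵢ = 2h cos θ_c / V₁ = 2·11.5·0.8773/1742 = 0.01158 s.
t = x/V₂ + tᵢ = 88.2/3630 + 0.01158 = 0.03588 s.

0.0359 s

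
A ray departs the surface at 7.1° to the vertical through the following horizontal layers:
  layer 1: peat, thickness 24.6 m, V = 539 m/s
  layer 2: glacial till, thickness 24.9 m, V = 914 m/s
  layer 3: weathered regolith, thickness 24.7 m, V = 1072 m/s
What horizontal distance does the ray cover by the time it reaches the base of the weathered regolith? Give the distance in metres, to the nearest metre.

Apply Snell's law at each interface; in layer i the horizontal offset is hᵢ·tan θᵢ.
Layer 1: θ = 7.10°; offset = 24.6·tan 7.10° = 3.064 m.
Layer 2: sin θ = 914·sin 7.1°/539 = 0.2096, θ = 12.10°; offset = 24.9·tan 12.10° = 5.337 m.
Layer 3: sin θ = 1072·sin 7.1°/539 = 0.2458, θ = 14.23°; offset = 24.7·tan 14.23° = 6.264 m.
Total horizontal offset = 14.666 m.

15 m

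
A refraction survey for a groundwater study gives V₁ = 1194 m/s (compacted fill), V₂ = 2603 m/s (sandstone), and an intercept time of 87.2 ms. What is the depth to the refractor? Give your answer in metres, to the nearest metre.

θ_c = arcsin(1194/2603) = 27.30°; cos θ_c = 0.8886.
tᵢ = 2h cos θ_c/V₁ ⇒ h = tᵢ·V₁/(2 cos θ_c) = 0.0872·1194/(2·0.8886) = 58.59 m.

59 m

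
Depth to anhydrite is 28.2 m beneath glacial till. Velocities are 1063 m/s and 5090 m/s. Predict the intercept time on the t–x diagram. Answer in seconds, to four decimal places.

0.0519 s

θ_c = arcsin(V₁/V₂) = arcsin(1063/5090) = 12.05°; cos θ_c = 0.9779.
tᵢ = 2h·cos θ_c / V₁ = 2·28.2·0.9779 / 1063 = 0.05189 s.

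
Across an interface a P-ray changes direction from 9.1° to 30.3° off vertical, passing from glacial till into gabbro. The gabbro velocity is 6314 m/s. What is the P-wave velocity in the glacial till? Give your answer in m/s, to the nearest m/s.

Snell's law: sin 9.1°/V₁ = sin 30.3°/V₂.
V₁ = V₂·sin 9.1°/sin 30.3° = 6314 × 0.3135 = 1979.30 m/s.

1979 m/s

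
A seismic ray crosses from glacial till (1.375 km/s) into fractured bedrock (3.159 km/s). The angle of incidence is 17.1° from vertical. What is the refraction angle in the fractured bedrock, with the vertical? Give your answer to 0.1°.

42.5°

Snell's law: sin θ₂ = (V₂/V₁)·sin θ₁ = (3.159/1.375)·sin 17.1° = 0.6755.
θ₂ = arcsin 0.6755 = 42.50° from the normal.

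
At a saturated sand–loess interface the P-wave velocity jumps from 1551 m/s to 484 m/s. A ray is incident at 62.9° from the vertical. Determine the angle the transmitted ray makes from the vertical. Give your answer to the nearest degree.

sin θ₁/V₁ = sin θ₂/V₂ ⇒ sin θ₂ = 484·sin 62.9°/1551 = 484·0.8902/1551 = 0.2778.
θ₂ = arcsin 0.2778 = 16.13° from the normal.

16°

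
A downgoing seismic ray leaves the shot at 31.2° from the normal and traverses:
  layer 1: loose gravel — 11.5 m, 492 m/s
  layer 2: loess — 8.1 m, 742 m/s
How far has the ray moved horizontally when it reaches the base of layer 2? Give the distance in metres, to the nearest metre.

Apply Snell's law at each interface; in layer i the horizontal offset is hᵢ·tan θᵢ.
Layer 1: θ = 31.20°; offset = 11.5·tan 31.20° = 6.965 m.
Layer 2: sin θ = 742·sin 31.2°/492 = 0.7813, θ = 51.38°; offset = 8.1·tan 51.38° = 10.138 m.
Σ offsets = 17.102 m.

17 m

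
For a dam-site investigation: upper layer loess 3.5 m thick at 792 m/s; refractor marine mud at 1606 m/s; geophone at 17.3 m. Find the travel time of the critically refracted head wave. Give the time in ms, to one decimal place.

18.5 ms

θ_c = arcsin(V₁/V₂) = arcsin(792/1606) = 29.55°, cos θ_c = 0.8699.
Intercept time tᵢ = 2h cos θ_c / V₁ = 2·3.5·0.8699/792 = 0.00769 s.
t = x/V₂ + tᵢ = 17.3/1606 + 0.00769 = 0.01846 s.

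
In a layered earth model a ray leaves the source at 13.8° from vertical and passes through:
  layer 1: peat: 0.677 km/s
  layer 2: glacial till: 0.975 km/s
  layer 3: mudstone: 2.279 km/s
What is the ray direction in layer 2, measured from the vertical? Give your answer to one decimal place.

Snell's law across each interface conserves sin θ / V, so sin θ_2 = V_2·sin θ₁/V₁.
sin θ_2 = 0.975 × sin 13.8° / 0.677 = 0.3435.
θ_2 = 20.09° from the vertical.

20.1°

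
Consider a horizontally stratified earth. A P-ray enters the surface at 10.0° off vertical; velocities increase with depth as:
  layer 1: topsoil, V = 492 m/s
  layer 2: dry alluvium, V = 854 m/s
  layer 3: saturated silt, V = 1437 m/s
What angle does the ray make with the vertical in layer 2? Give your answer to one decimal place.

17.5°

Ray parameter p = sin 10.0° / 492 = 3.5294e-04 s/m.
sin θ_2 = p·V_2 = 3.5294e-04 × 854 = 0.3014.
θ_2 = 17.54° from the vertical.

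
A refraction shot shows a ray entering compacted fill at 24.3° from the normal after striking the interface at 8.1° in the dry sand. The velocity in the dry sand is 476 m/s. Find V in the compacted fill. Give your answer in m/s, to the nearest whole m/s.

sin 8.1° = 0.1409; sin 24.3° = 0.4115.
V₂ = V₁·(sin θ₂/sin θ₁) = 476·(0.4115/0.1409) = 1390.20 m/s.

1390 m/s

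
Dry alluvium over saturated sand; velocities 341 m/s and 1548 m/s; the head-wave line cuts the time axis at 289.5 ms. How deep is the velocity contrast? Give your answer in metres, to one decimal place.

θ_c = arcsin(341/1548) = 12.73°; cos θ_c = 0.9754.
tᵢ = 2h cos θ_c/V₁ ⇒ h = tᵢ·V₁/(2 cos θ_c) = 0.2895·341/(2·0.9754) = 50.60 m.

50.6 m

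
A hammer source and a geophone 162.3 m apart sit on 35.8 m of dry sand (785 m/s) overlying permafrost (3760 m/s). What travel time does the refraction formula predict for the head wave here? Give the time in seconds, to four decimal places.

0.1324 s

θ_c = arcsin(V₁/V₂) = arcsin(785/3760) = 12.05°, cos θ_c = 0.9780.
Intercept time tᵢ = 2h cos θ_c / V₁ = 2·35.8·0.9780/785 = 0.08920 s.
t = x/V₂ + tᵢ = 162.3/3760 + 0.08920 = 0.13237 s.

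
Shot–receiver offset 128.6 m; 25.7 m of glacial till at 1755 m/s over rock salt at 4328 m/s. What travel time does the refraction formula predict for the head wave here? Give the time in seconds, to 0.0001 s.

0.0565 s

t = x/V₂ + 2h·√(V₂²−V₁²)/(V₁V₂).
√(V₂²−V₁²) = √(4328²−1755²) = 3956.2 m/s; delay term = 2·25.7·3956.2/(1755·4328) = 0.02677 s.
t = 128.6/4328 + 0.02677 = 0.05649 s.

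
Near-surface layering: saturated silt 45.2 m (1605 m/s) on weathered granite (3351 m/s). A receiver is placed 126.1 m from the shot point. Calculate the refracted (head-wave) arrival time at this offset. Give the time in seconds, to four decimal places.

0.0871 s

θ_c = arcsin(V₁/V₂) = arcsin(1605/3351) = 28.62°, cos θ_c = 0.8778.
Intercept time tᵢ = 2h cos θ_c / V₁ = 2·45.2·0.8778/1605 = 0.04944 s.
t = x/V₂ + tᵢ = 126.1/3351 + 0.04944 = 0.08707 s.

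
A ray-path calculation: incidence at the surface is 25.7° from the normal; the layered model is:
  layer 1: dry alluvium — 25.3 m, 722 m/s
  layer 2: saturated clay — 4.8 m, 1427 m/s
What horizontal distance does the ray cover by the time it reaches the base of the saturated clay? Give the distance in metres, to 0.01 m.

Apply Snell's law at each interface; in layer i the horizontal offset is hᵢ·tan θᵢ.
Layer 1: θ = 25.70°; offset = 25.3·tan 25.70° = 12.1761 m.
Layer 2: sin θ = 1427·sin 25.7°/722 = 0.8571, θ = 58.99°; offset = 4.8·tan 58.99° = 7.9864 m.
Summing the layer offsets gives 20.1625 m.

20.16 m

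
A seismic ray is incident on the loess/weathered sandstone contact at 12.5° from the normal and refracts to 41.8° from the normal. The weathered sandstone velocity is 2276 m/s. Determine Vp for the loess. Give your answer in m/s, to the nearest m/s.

739 m/s

Snell's law: sin 12.5°/V₁ = sin 41.8°/V₂.
V₁ = V₂·sin 12.5°/sin 41.8° = 2276 × 0.3247 = 739.07 m/s.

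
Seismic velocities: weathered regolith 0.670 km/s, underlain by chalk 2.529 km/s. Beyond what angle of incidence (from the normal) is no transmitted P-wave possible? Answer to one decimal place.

15.4°

Critical incidence: sin θ_c = V₁/V₂ = 0.670/2.529 = 0.2649.
θ_c = arcsin 0.2649 = 15.36°.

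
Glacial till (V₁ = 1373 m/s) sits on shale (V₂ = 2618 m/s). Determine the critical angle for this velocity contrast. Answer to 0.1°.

Critical incidence: sin θ_c = V₁/V₂ = 1373/2618 = 0.5244.
θ_c = arcsin 0.5244 = 31.63°.

31.6°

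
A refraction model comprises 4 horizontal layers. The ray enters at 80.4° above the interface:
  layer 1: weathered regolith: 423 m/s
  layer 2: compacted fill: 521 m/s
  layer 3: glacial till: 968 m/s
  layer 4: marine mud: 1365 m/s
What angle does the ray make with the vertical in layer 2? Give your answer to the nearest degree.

From the normal: θ₁ = 90° − 80.4° = 9.6°.
Ray parameter p = sin 9.6° / 423 = 3.9425e-04 s/m.
sin θ_2 = p·V_2 = 3.9425e-04 × 521 = 0.2054.
θ_2 = arcsin 0.2054 = 11.85°.

12°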